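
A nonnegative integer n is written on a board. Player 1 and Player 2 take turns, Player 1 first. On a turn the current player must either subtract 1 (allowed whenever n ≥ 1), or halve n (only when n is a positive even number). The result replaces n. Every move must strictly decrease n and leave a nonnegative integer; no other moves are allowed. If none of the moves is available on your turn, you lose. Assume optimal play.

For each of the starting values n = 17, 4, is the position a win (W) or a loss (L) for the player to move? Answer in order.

17: L, 4: W

Work bottom-up. With no move the player to move loses. Otherwise the position is W if at least one move leads to an L position for the opponent, and L if every move leads to a W.
n=0: no move → L
n=1: reaches L-position 0 → W
n=2: only reaches 1(W), which is W → L
n=3: reaches L-position 2 → W
n=4: reaches L-position 2 → W
n=5: only reaches 4(W), which is W → L
n=6: reaches L-position 5 → W
n=7: only reaches 6(W), which is W → L
n=8: reaches L-position 7 → W
n=9: only reaches 8(W), which is W → L
n=10: reaches L-position 5 → W
n=11: only reaches 10(W), which is W → L
n=12: reaches L-position 11 → W
n=13: only reaches 12(W), which is W → L
n=14: reaches L-position 7 → W
n=15: only reaches 14(W), which is W → L
n=16: reaches L-position 15 → W
n=17: only reaches 16(W), which is W → L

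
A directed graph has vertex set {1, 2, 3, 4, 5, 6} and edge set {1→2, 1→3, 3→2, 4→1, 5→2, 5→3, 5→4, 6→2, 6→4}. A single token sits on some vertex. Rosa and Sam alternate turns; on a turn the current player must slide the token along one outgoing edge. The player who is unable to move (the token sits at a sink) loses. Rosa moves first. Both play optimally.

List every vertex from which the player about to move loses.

Work bottom-up. With no move the player to move loses. Otherwise the position is W if at least one move leads to an L position for the opponent, and L if every move leads to a W.
Every edge goes from a vertex to one that appears earlier in the order 2, 3, 1, 4, 5, 6, so processing vertices in that order labels each vertex after all of its successors.
2: no outgoing edge → L
3: →2(L), so W
1: →2(L), so W
4: →1(W) only, which is W, so L
5: →4(L), so W
6: →4(L), so W
Reading off the rows marked L gives the requested list; there are 2 such vertices.

2, 4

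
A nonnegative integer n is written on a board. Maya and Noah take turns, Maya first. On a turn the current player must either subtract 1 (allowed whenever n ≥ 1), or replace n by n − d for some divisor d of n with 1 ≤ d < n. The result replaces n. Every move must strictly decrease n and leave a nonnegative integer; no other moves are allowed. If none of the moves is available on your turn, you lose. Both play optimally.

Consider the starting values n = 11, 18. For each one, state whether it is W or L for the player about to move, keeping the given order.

Label each position W (a win for the player to move) or L (a loss). A position with no legal move is L; any other position is W exactly when some move reaches an L, and L when every move reaches a W.
n=0: no move → L
n=1: W (go to 0, an L position)
n=2: L (sole option 1(W) is W)
n=3: W (go to 2, an L position)
n=4: W (go to 2, an L position)
n=5: L (sole option 4(W) is W)
n=6: W (go to 5, an L position)
n=7: L (sole option 6(W) is W)
n=8: W (go to 7, an L position)
n=9: L (options 6(W), 8(W) are all W)
n=10: W (go to 5, an L position)
n=11: L (sole option 10(W) is W)
n=12: W (go to 9, an L position)
n=13: L (sole option 12(W) is W)
n=14: W (go to 7, an L position)
n=15: L (options 10(W), 12(W), 14(W) are all W)
n=16: W (go to 15, an L position)
n=17: L (sole option 16(W) is W)
n=18: W (go to 9, an L position)

11: L, 18: W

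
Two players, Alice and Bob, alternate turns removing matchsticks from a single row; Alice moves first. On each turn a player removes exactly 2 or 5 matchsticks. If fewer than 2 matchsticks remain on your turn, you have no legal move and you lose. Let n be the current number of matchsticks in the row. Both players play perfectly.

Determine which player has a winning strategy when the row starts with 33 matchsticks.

Label each position W (a win for the player to move) or L (a loss). A position with no legal move is L; any other position is W exactly when some move reaches an L, and L when every move reaches a W.
n=0: no move → L
n=1: no move → L
n=2: →0(L), so W
n=3: →1(L), so W
n=4: →2(W) only, which is W, so L
n=5: →0(L), so W
n=6: →4(L), so W
n=7: →5(W), 2(W) — all W, so L
n=8: →6(W), 3(W) — all W, so L
n=9: →7(L), so W
n=10: →8(L), so W
n=11: →9(W), 6(W) — all W, so L
n=12: →7(L), so W
n=13: →11(L), so W
n=14: →12(W), 9(W) — all W, so L
n=15: →13(W), 10(W) — all W, so L
n=16: →14(L), so W
n=17: →15(L), so W
n=18: →16(W), 13(W) — all W, so L
n=19: →14(L), so W
n=20: →18(L), so W
n=21: →19(W), 16(W) — all W, so L
n=22: →20(W), 17(W) — all W, so L
n=23: →21(L), so W
n=24: →22(L), so W
n=25: →23(W), 20(W) — all W, so L
n=26: →21(L), so W
n=27: →25(L), so W
n=28: →26(W), 23(W) — all W, so L
n=29: →27(W), 24(W) — all W, so L
n=30: →28(L), so W
n=31: →29(L), so W
n=32: →30(W), 27(W) — all W, so L
n=33: →28(L), so W
From 33 Alice can remove 5, leaving 28, reaching an L position.

Alice wins.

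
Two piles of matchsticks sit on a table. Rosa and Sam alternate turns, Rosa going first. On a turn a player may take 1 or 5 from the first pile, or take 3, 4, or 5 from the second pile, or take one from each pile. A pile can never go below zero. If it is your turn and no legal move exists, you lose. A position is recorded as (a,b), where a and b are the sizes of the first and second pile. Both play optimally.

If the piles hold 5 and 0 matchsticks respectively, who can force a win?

Rosa wins.

Label each position W (a win for the player to move) or L (a loss). A position with no legal move is L; any other position is W exactly when some move reaches an L, and L when every move reaches a W.
No move ever increases a pile, so every position that can arise here has a ≤ 5 and b ≤ 0; it is enough to label the cells with 0 ≤ a ≤ 5 and 0 ≤ b ≤ 0.
Every move lowers a or b (never raises either), so fill the grid row by row in increasing a, and left to right within a row: each cell's successors are then already labelled.
      b=0
a=0:    L
a=1:    W
a=2:    L
a=3:    W
a=4:    L
a=5:    W
Cells with no legal move (terminal, hence L): (0,0).
The remaining L cells, each justified by listing all of its moves:
(2,0): L (sole option (1,0)(W) is W)
(4,0): L (sole option (3,0)(W) is W)
Every other cell has at least one move into one of the L cells above, so it is W.
From (5,0) Rosa can move to (4,0), reaching an L position.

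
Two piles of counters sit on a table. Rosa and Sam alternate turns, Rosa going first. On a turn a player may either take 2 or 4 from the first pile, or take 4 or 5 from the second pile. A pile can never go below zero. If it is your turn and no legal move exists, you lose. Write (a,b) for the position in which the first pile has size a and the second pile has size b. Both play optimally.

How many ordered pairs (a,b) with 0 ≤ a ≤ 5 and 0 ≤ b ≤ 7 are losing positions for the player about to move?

Label each position W (a win for the player to move) or L (a loss). A position with no legal move is L; any other position is W exactly when some move reaches an L, and L when every move reaches a W.
Every move lowers a or b (never raises either), so fill the grid row by row in increasing a, and left to right within a row: each cell's successors are then already labelled.
      b=0  b=1  b=2  b=3  b=4  b=5  b=6  b=7
a=0:    L    L    L    L    W    W    W    W
a=1:    L    L    L    L    W    W    W    W
a=2:    W    W    W    W    L    L    L    L
a=3:    W    W    W    W    L    L    L    L
a=4:    W    W    W    W    W    W    W    W
a=5:    W    W    W    W    W    W    W    W
Cells with no legal move (terminal, hence L): (0,0), (0,1), (0,2), (0,3), (1,0), (1,1), (1,2), (1,3).
The remaining L cells, each justified by listing all of its moves:
(2,4): only reaches (0,4)(W), (2,0)(W), all W → L
(2,5): only reaches (0,5)(W), (2,1)(W), (2,0)(W), all W → L
(2,6): only reaches (0,6)(W), (2,2)(W), (2,1)(W), all W → L
(2,7): only reaches (0,7)(W), (2,3)(W), (2,2)(W), all W → L
(3,4): only reaches (1,4)(W), (3,0)(W), all W → L
(3,5): only reaches (1,5)(W), (3,1)(W), (3,0)(W), all W → L
(3,6): only reaches (1,6)(W), (3,2)(W), (3,1)(W), all W → L
(3,7): only reaches (1,7)(W), (3,3)(W), (3,2)(W), all W → L
Every other cell has at least one move into one of the L cells above, so it is W.
L cells per row: a=0: 4, a=1: 4, a=2: 4, a=3: 4, a=4: 0, a=5: 0; total 16.

16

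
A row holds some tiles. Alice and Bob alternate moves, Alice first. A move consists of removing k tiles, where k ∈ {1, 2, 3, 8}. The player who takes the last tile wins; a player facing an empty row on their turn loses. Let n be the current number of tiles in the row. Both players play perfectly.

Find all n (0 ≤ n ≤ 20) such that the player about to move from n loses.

0, 4, 9, 13, 18

Build the W/L table. Terminal = L. A non-terminal position is W if it has a move to some L; otherwise it is L.
n=0: no move → L
n=1: W (go to 0, an L position)
n=2: W (go to 0, an L position)
n=3: W (go to 0, an L position)
n=4: L (options 3(W), 2(W), 1(W) are all W)
n=5: W (go to 4, an L position)
n=6: W (go to 4, an L position)
n=7: W (go to 4, an L position)
n=8: W (go to 0, an L position)
n=9: L (options 8(W), 7(W), 6(W), 1(W) are all W)
n=10: W (go to 9, an L position)
n=11: W (go to 9, an L position)
n=12: W (go to 9, an L position)
n=13: L (options 12(W), 11(W), 10(W), 5(W) are all W)
n=14: W (go to 13, an L position)
n=15: W (go to 13, an L position)
n=16: W (go to 13, an L position)
n=17: W (go to 9, an L position)
n=18: L (options 17(W), 16(W), 15(W), 10(W) are all W)
n=19: W (go to 18, an L position)
n=20: W (go to 18, an L position)
The losing starting values of n are exactly the entries labelled L in this table (5 of them).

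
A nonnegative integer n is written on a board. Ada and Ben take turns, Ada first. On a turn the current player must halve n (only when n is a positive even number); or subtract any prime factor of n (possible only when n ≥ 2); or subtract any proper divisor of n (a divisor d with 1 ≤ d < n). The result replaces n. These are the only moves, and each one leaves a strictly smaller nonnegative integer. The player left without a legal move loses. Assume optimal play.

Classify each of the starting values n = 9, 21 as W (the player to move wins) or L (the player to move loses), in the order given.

Positions with no move are L. A position that does have a move is losing for the player to move precisely when every available move leads to a winning position for the opponent. Fill in the labels:
n=0: no move → L
n=1: no move → L
n=2: →0(L), so W
n=3: →0(L), so W
n=4: →2(W), 3(W) — all W, so L
n=5: →0(L), so W
n=6: →4(L), so W
n=7: →0(L), so W
n=8: →4(L), so W
n=9: →6(W), 8(W) — all W, so L
n=10: →9(L), so W
n=11: →0(L), so W
n=12: →9(L), so W
n=13: →0(L), so W
n=14: →7(W), 12(W), 13(W) — all W, so L
n=15: →14(L), so W
n=16: →14(L), so W
n=17: →0(L), so W
n=18: →9(L), so W
n=19: →0(L), so W
n=20: →10(W), 15(W), 16(W), 18(W), 19(W) — all W, so L
n=21: →14(L), so W

9: L, 21: W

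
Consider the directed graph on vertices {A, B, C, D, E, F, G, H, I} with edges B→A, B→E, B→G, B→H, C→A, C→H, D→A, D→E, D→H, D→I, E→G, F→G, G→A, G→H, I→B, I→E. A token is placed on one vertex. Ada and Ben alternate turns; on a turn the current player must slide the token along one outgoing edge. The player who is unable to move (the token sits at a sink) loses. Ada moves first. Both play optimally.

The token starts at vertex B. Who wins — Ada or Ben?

Ada wins.

Compute win/loss labels from the base case upward. A position with no move is L. Any other position is W if it can reach an L in one move, else L.
Every edge goes from a vertex to one that appears earlier in the order A, H, G, F, E, B, I, C, D, so processing vertices in that order labels each vertex after all of its successors.
A: no outgoing edge → L
H: no outgoing edge → L
G: reaches L-position H → W
F: only reaches G(W), which is W → L
E: only reaches G(W), which is W → L
B: reaches L-position E → W
I: reaches L-position E → W
C: reaches L-position H → W
D: reaches L-position E → W
The starting position B is W: Ada should move to E, handing over an L position.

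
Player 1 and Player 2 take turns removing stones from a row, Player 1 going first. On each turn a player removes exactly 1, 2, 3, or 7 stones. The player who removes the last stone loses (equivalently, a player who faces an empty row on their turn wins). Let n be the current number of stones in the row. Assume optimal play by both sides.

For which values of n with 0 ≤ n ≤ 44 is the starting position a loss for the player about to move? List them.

Classify positions by backward induction: terminal positions (no move available) are W. From any other position, the mover wins iff some move reaches an L.
n=0: no move; the opponent has just taken the last stone and therefore loses → W
n=1: L (sole option 0(W) is W)
n=2: W (go to 1, an L position)
n=3: W (go to 1, an L position)
n=4: W (go to 1, an L position)
n=5: L (options 4(W), 3(W), 2(W) are all W)
n=6: W (go to 5, an L position)
n=7: W (go to 5, an L position)
n=8: W (go to 5, an L position)
n=9: L (options 8(W), 7(W), 6(W), 2(W) are all W)
n=10: W (go to 9, an L position)
n=11: W (go to 9, an L position)
n=12: W (go to 9, an L position)
n=13: L (options 12(W), 11(W), 10(W), 6(W) are all W)
n=14: W (go to 13, an L position)
n=15: W (go to 13, an L position)
n=16: W (go to 13, an L position)
n=17: L (options 16(W), 15(W), 14(W), 10(W) are all W)
n=18: W (go to 17, an L position)
n=19: W (go to 17, an L position)
n=20: W (go to 17, an L position)
n=21: L (options 20(W), 19(W), 18(W), 14(W) are all W)
n=22: W (go to 21, an L position)
n=23: W (go to 21, an L position)
n=24: W (go to 21, an L position)
n=25: L (options 24(W), 23(W), 22(W), 18(W) are all W)
n=26: W (go to 25, an L position)
n=27: W (go to 25, an L position)
n=28: W (go to 25, an L position)
n=29: L (options 28(W), 27(W), 26(W), 22(W) are all W)
n=30: W (go to 29, an L position)
n=31: W (go to 29, an L position)
n=32: W (go to 29, an L position)
n=33: L (options 32(W), 31(W), 30(W), 26(W) are all W)
n=34: W (go to 33, an L position)
n=35: W (go to 33, an L position)
n=36: W (go to 33, an L position)
n=37: L (options 36(W), 35(W), 34(W), 30(W) are all W)
n=38: W (go to 37, an L position)
n=39: W (go to 37, an L position)
n=40: W (go to 37, an L position)
n=41: L (options 40(W), 39(W), 38(W), 34(W) are all W)
n=42: W (go to 41, an L position)
n=43: W (go to 41, an L position)
n=44: W (go to 41, an L position)
Reading off the rows marked L gives the requested list; there are 11 such values of n.

1, 5, 9, 13, 17, 21, 25, 29, 33, 37, 41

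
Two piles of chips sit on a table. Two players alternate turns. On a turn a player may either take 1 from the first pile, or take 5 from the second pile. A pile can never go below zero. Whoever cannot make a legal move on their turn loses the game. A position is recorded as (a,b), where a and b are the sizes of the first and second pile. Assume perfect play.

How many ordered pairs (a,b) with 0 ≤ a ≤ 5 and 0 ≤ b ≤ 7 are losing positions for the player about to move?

Compute win/loss labels from the base case upward. A position with no move is L. Any other position is W if it can reach an L in one move, else L.
Every move lowers a or b (never raises either), so fill the grid row by row in increasing a, and left to right within a row: each cell's successors are then already labelled.
      b=0  b=1  b=2  b=3  b=4  b=5  b=6  b=7
a=0:    L    L    L    L    L    W    W    W
a=1:    W    W    W    W    W    L    L    L
a=2:    L    L    L    L    L    W    W    W
a=3:    W    W    W    W    W    L    L    L
a=4:    L    L    L    L    L    W    W    W
a=5:    W    W    W    W    W    L    L    L
Cells with no legal move (terminal, hence L): (0,0), (0,1), (0,2), (0,3), (0,4).
The remaining L cells, each justified by listing all of its moves:
(1,5): →(0,5)(W), (1,0)(W) — all W, so L
(1,6): →(0,6)(W), (1,1)(W) — all W, so L
(1,7): →(0,7)(W), (1,2)(W) — all W, so L
(2,0): →(1,0)(W) only, which is W, so L
(2,1): →(1,1)(W) only, which is W, so L
(2,2): →(1,2)(W) only, which is W, so L
(2,3): →(1,3)(W) only, which is W, so L
(2,4): →(1,4)(W) only, which is W, so L
(3,5): →(2,5)(W), (3,0)(W) — all W, so L
(3,6): →(2,6)(W), (3,1)(W) — all W, so L
(3,7): →(2,7)(W), (3,2)(W) — all W, so L
(4,0): →(3,0)(W) only, which is W, so L
(4,1): →(3,1)(W) only, which is W, so L
(4,2): →(3,2)(W) only, which is W, so L
(4,3): →(3,3)(W) only, which is W, so L
(4,4): →(3,4)(W) only, which is W, so L
(5,5): →(4,5)(W), (5,0)(W) — all W, so L
(5,6): →(4,6)(W), (5,1)(W) — all W, so L
(5,7): →(4,7)(W), (5,2)(W) — all W, so L
Every other cell has at least one move into one of the L cells above, so it is W.
L cells per row: a=0: 5, a=1: 3, a=2: 5, a=3: 3, a=4: 5, a=5: 3; total 24.

24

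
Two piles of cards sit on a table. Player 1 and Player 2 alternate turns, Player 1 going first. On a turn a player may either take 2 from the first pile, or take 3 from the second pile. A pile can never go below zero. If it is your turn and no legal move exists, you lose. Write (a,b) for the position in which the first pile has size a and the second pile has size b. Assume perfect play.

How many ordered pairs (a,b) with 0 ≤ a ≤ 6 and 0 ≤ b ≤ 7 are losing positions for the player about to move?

29

Classify positions by backward induction: terminal positions (no move available) are L. From any other position, the mover wins iff some move reaches an L.
Every move lowers a or b (never raises either), so fill the grid row by row in increasing a, and left to right within a row: each cell's successors are then already labelled.
      b=0  b=1  b=2  b=3  b=4  b=5  b=6  b=7
a=0:    L    L    L    W    W    W    L    L
a=1:    L    L    L    W    W    W    L    L
a=2:    W    W    W    L    L    L    W    W
a=3:    W    W    W    L    L    L    W    W
a=4:    L    L    L    W    W    W    L    L
a=5:    L    L    L    W    W    W    L    L
a=6:    W    W    W    L    L    L    W    W
Cells with no legal move (terminal, hence L): (0,0), (0,1), (0,2), (1,0), (1,1), (1,2).
The remaining L cells, each justified by listing all of its moves:
(0,6): the only move is to (0,3)(W), a W ⇒ L
(0,7): the only move is to (0,4)(W), a W ⇒ L
(1,6): the only move is to (1,3)(W), a W ⇒ L
(1,7): the only move is to (1,4)(W), a W ⇒ L
(2,3): moves to (0,3)(W), (2,0)(W); every one is W ⇒ L
(2,4): moves to (0,4)(W), (2,1)(W); every one is W ⇒ L
(2,5): moves to (0,5)(W), (2,2)(W); every one is W ⇒ L
(3,3): moves to (1,3)(W), (3,0)(W); every one is W ⇒ L
(3,4): moves to (1,4)(W), (3,1)(W); every one is W ⇒ L
(3,5): moves to (1,5)(W), (3,2)(W); every one is W ⇒ L
(4,0): the only move is to (2,0)(W), a W ⇒ L
(4,1): the only move is to (2,1)(W), a W ⇒ L
(4,2): the only move is to (2,2)(W), a W ⇒ L
(4,6): moves to (2,6)(W), (4,3)(W); every one is W ⇒ L
(4,7): moves to (2,7)(W), (4,4)(W); every one is W ⇒ L
(5,0): the only move is to (3,0)(W), a W ⇒ L
(5,1): the only move is to (3,1)(W), a W ⇒ L
(5,2): the only move is to (3,2)(W), a W ⇒ L
(5,6): moves to (3,6)(W), (5,3)(W); every one is W ⇒ L
(5,7): moves to (3,7)(W), (5,4)(W); every one is W ⇒ L
(6,3): moves to (4,3)(W), (6,0)(W); every one is W ⇒ L
(6,4): moves to (4,4)(W), (6,1)(W); every one is W ⇒ L
(6,5): moves to (4,5)(W), (6,2)(W); every one is W ⇒ L
Every other cell has at least one move into one of the L cells above, so it is W.
L cells per row: a=0: 5, a=1: 5, a=2: 3, a=3: 3, a=4: 5, a=5: 5, a=6: 3; total 29.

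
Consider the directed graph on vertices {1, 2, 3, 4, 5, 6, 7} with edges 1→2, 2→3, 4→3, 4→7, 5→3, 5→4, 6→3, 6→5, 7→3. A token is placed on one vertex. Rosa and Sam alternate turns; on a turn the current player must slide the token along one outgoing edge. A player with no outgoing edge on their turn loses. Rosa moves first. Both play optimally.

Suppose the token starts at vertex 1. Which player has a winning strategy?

Compute win/loss labels from the base case upward. A position with no move is L. Any other position is W if it can reach an L in one move, else L.
Every edge goes from a vertex to one that appears earlier in the order 3, 7, 2, 4, 5, 6, 1, so processing vertices in that order labels each vertex after all of its successors.
3: no outgoing edge → L
7: reaches L-position 3 → W
2: reaches L-position 3 → W
4: reaches L-position 3 → W
5: reaches L-position 3 → W
6: reaches L-position 3 → W
1: only reaches 2(W), which is W → L
The starting position 1 is L: whatever Rosa does, the opponent receives a W position.

Sam wins.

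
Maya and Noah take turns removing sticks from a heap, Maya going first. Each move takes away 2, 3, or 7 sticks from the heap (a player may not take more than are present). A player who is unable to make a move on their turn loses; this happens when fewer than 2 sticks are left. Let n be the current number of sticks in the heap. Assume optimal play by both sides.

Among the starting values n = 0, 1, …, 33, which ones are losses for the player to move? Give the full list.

0, 1, 5, 6, 10, 11, 15, 16, 20, 21, 25, 26, 30, 31

Build the W/L table. Terminal = L. A non-terminal position is W if it has a move to some L; otherwise it is L.
n=0: no move → L
n=1: no move → L
n=2: W (go to 0, an L position)
n=3: W (go to 1, an L position)
n=4: W (go to 1, an L position)
n=5: L (options 3(W), 2(W) are all W)
n=6: L (options 4(W), 3(W) are all W)
n=7: W (go to 5, an L position)
n=8: W (go to 6, an L position)
n=9: W (go to 6, an L position)
n=10: L (options 8(W), 7(W), 3(W) are all W)
n=11: L (options 9(W), 8(W), 4(W) are all W)
n=12: W (go to 10, an L position)
n=13: W (go to 11, an L position)
n=14: W (go to 11, an L position)
n=15: L (options 13(W), 12(W), 8(W) are all W)
n=16: L (options 14(W), 13(W), 9(W) are all W)
n=17: W (go to 15, an L position)
n=18: W (go to 16, an L position)
n=19: W (go to 16, an L position)
n=20: L (options 18(W), 17(W), 13(W) are all W)
n=21: L (options 19(W), 18(W), 14(W) are all W)
n=22: W (go to 20, an L position)
n=23: W (go to 21, an L position)
n=24: W (go to 21, an L position)
n=25: L (options 23(W), 22(W), 18(W) are all W)
n=26: L (options 24(W), 23(W), 19(W) are all W)
n=27: W (go to 25, an L position)
n=28: W (go to 26, an L position)
n=29: W (go to 26, an L position)
n=30: L (options 28(W), 27(W), 23(W) are all W)
n=31: L (options 29(W), 28(W), 24(W) are all W)
n=32: W (go to 30, an L position)
n=33: W (go to 31, an L position)
Reading off the rows marked L gives the requested list; there are 14 such values of n.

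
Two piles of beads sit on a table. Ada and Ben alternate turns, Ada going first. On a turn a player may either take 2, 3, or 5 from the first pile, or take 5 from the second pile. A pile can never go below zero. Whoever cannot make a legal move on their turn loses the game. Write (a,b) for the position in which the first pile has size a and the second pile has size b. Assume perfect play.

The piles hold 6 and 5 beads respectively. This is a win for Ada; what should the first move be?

Work bottom-up. With no move the player to move loses. Otherwise the position is W if at least one move leads to an L position for the opponent, and L if every move leads to a W.
No move ever increases a pile, so every position that can arise here has a ≤ 6 and b ≤ 5; it is enough to label the cells with 0 ≤ a ≤ 6 and 0 ≤ b ≤ 5.
Every move lowers a or b (never raises either), so fill the grid row by row in increasing a, and left to right within a row: each cell's successors are then already labelled.
      b=0  b=1  b=2  b=3  b=4  b=5
a=0:    L    L    L    L    L    W
a=1:    L    L    L    L    L    W
a=2:    W    W    W    W    W    L
a=3:    W    W    W    W    W    L
a=4:    W    W    W    W    W    W
a=5:    W    W    W    W    W    W
a=6:    W    W    W    W    W    W
Cells with no legal move (terminal, hence L): (0,0), (0,1), (0,2), (0,3), (0,4), (1,0), (1,1), (1,2), (1,3), (1,4).
The remaining L cells, each justified by listing all of its moves:
(2,5): only reaches (0,5)(W), (2,0)(W), all W → L
(3,5): only reaches (1,5)(W), (0,5)(W), (3,0)(W), all W → L
Every other cell has at least one move into one of the L cells above, so it is W.
From (6,5), the L positions reachable in one move are: (3,5).

Move to (3,5).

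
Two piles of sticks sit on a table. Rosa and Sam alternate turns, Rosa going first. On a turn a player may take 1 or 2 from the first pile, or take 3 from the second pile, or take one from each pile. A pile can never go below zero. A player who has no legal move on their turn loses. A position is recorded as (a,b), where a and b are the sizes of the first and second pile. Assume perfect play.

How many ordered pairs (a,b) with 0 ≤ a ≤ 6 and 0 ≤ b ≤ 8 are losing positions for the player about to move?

24

Build the W/L table. Terminal = L. A non-terminal position is W if it has a move to some L; otherwise it is L.
Every move lowers a or b (never raises either), so fill the grid row by row in increasing a, and left to right within a row: each cell's successors are then already labelled.
      b=0  b=1  b=2  b=3  b=4  b=5  b=6  b=7  b=8
a=0:    L    L    L    W    W    W    L    L    L
a=1:    W    W    W    W    L    L    W    W    W
a=2:    W    W    W    L    W    W    W    W    W
a=3:    L    L    L    W    W    W    L    L    L
a=4:    W    W    W    W    L    L    W    W    W
a=5:    W    W    W    L    W    W    W    W    W
a=6:    L    L    L    W    W    W    L    L    L
Cells with no legal move (terminal, hence L): (0,0), (0,1), (0,2).
The remaining L cells, each justified by listing all of its moves:
(0,6): the only move is to (0,3)(W), a W ⇒ L
(0,7): the only move is to (0,4)(W), a W ⇒ L
(0,8): the only move is to (0,5)(W), a W ⇒ L
(1,4): moves to (0,4)(W), (1,1)(W), (0,3)(W); every one is W ⇒ L
(1,5): moves to (0,5)(W), (1,2)(W), (0,4)(W); every one is W ⇒ L
(2,3): moves to (1,3)(W), (0,3)(W), (2,0)(W), (1,2)(W); every one is W ⇒ L
(3,0): moves to (2,0)(W), (1,0)(W); every one is W ⇒ L
(3,1): moves to (2,1)(W), (1,1)(W), (2,0)(W); every one is W ⇒ L
(3,2): moves to (2,2)(W), (1,2)(W), (2,1)(W); every one is W ⇒ L
(3,6): moves to (2,6)(W), (1,6)(W), (3,3)(W), (2,5)(W); every one is W ⇒ L
(3,7): moves to (2,7)(W), (1,7)(W), (3,4)(W), (2,6)(W); every one is W ⇒ L
(3,8): moves to (2,8)(W), (1,8)(W), (3,5)(W), (2,7)(W); every one is W ⇒ L
(4,4): moves to (3,4)(W), (2,4)(W), (4,1)(W), (3,3)(W); every one is W ⇒ L
(4,5): moves to (3,5)(W), (2,5)(W), (4,2)(W), (3,4)(W); every one is W ⇒ L
(5,3): moves to (4,3)(W), (3,3)(W), (5,0)(W), (4,2)(W); every one is W ⇒ L
(6,0): moves to (5,0)(W), (4,0)(W); every one is W ⇒ L
(6,1): moves to (5,1)(W), (4,1)(W), (5,0)(W); every one is W ⇒ L
(6,2): moves to (5,2)(W), (4,2)(W), (5,1)(W); every one is W ⇒ L
(6,6): moves to (5,6)(W), (4,6)(W), (6,3)(W), (5,5)(W); every one is W ⇒ L
(6,7): moves to (5,7)(W), (4,7)(W), (6,4)(W), (5,6)(W); every one is W ⇒ L
(6,8): moves to (5,8)(W), (4,8)(W), (6,5)(W), (5,7)(W); every one is W ⇒ L
Every other cell has at least one move into one of the L cells above, so it is W.
L cells per row: a=0: 6, a=1: 2, a=2: 1, a=3: 6, a=4: 2, a=5: 1, a=6: 6; total 24.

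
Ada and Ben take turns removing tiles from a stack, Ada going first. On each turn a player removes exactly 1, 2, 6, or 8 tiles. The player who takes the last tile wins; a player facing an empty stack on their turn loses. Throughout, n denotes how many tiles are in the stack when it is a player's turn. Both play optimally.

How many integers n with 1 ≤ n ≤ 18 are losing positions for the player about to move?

5

Work bottom-up. With no move the player to move loses. Otherwise the position is W if at least one move leads to an L position for the opponent, and L if every move leads to a W.
n=0: no move → L
n=1: reaches L-position 0 → W
n=2: reaches L-position 0 → W
n=3: only reaches 2(W), 1(W), all W → L
n=4: reaches L-position 3 → W
n=5: reaches L-position 3 → W
n=6: reaches L-position 0 → W
n=7: only reaches 6(W), 5(W), 1(W), all W → L
n=8: reaches L-position 7 → W
n=9: reaches L-position 7 → W
n=10: only reaches 9(W), 8(W), 4(W), 2(W), all W → L
n=11: reaches L-position 10 → W
n=12: reaches L-position 10 → W
n=13: reaches L-position 7 → W
n=14: only reaches 13(W), 12(W), 8(W), 6(W), all W → L
n=15: reaches L-position 14 → W
n=16: reaches L-position 14 → W
n=17: only reaches 16(W), 15(W), 11(W), 9(W), all W → L
n=18: reaches L-position 17 → W
L entries with 1 ≤ n ≤ 18 (n=0 is outside the asked range and is not counted): n = 3, 7, 10, 14, 17; that makes 5.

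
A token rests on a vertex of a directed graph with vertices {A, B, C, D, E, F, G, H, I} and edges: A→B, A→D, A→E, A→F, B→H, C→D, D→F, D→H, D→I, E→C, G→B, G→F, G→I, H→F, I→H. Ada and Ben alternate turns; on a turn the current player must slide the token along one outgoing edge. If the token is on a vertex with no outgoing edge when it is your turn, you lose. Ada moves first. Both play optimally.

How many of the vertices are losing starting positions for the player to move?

4

Build the W/L table. Terminal = L. A non-terminal position is W if it has a move to some L; otherwise it is L.
Every edge goes from a vertex to one that appears earlier in the order F, H, I, D, C, B, G, E, A, so processing vertices in that order labels each vertex after all of its successors.
F: no outgoing edge → L
H: W (go to F, an L position)
I: L (sole option H(W) is W)
D: W (go to I, an L position)
C: L (sole option D(W) is W)
B: L (sole option H(W) is W)
G: W (go to B, an L position)
E: W (go to C, an L position)
A: W (go to B, an L position)
The L vertices are B, C, F, I; that is 4 in all.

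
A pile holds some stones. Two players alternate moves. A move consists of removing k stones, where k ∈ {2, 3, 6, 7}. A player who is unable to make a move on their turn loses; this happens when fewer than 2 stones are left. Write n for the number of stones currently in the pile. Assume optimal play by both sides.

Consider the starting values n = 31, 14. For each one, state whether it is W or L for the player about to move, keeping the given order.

31: W, 14: L

Classify positions by backward induction: terminal positions (no move available) are L. From any other position, the mover wins iff some move reaches an L.
n=0: no move → L
n=1: no move → L
n=2: →0(L), so W
n=3: →1(L), so W
n=4: →1(L), so W
n=5: →3(W), 2(W) — all W, so L
n=6: →0(L), so W
n=7: →5(L), so W
n=8: →5(L), so W
n=9: →7(W), 6(W), 3(W), 2(W) — all W, so L
n=10: →8(W), 7(W), 4(W), 3(W) — all W, so L
n=11: →9(L), so W
n=12: →10(L), so W
n=13: →10(L), so W
n=14: →12(W), 11(W), 8(W), 7(W) — all W, so L
n=15: →9(L), so W
n=16: →14(L), so W
n=17: →14(L), so W
n=18: →16(W), 15(W), 12(W), 11(W) — all W, so L
n=19: →17(W), 16(W), 13(W), 12(W) — all W, so L
n=20: →18(L), so W
n=21: →19(L), so W
n=22: →19(L), so W
n=23: →21(W), 20(W), 17(W), 16(W) — all W, so L
n=24: →18(L), so W
n=25: →23(L), so W
n=26: →23(L), so W
n=27: →25(W), 24(W), 21(W), 20(W) — all W, so L
n=28: →26(W), 25(W), 22(W), 21(W) — all W, so L
n=29: →27(L), so W
n=30: →28(L), so W
n=31: →28(L), so W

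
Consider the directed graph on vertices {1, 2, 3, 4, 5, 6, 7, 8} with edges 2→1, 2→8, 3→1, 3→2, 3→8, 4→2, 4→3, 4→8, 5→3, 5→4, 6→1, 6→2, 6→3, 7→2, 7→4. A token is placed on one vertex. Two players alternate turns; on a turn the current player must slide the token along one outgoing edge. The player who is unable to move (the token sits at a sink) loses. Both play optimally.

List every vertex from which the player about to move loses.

1, 5, 7, 8

Classify positions by backward induction: terminal positions (no move available) are L. From any other position, the mover wins iff some move reaches an L.
Every edge goes from a vertex to one that appears earlier in the order 1, 8, 2, 3, 4, 7, 6, 5, so processing vertices in that order labels each vertex after all of its successors.
1: no outgoing edge → L
8: no outgoing edge → L
2: reaches L-position 8 → W
3: reaches L-position 8 → W
4: reaches L-position 8 → W
7: only reaches 4(W), 2(W), all W → L
6: reaches L-position 1 → W
5: only reaches 4(W), 3(W), all W → L
The losing starting vertices are exactly the entries labelled L in this table (4 of them).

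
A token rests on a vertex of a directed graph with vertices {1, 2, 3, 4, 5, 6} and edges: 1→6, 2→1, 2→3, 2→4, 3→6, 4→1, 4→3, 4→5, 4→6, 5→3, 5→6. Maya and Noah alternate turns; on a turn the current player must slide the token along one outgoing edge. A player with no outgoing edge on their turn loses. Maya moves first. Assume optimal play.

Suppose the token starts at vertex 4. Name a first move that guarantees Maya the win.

Move to 6.

Classify positions by backward induction: terminal positions (no move available) are L. From any other position, the mover wins iff some move reaches an L.
Every edge goes from a vertex to one that appears earlier in the order 6, 3, 1, 5, 4, 2, so processing vertices in that order labels each vertex after all of its successors.
6: no outgoing edge → L
3: can move to 6, which is L ⇒ W
1: can move to 6, which is L ⇒ W
5: can move to 6, which is L ⇒ W
4: can move to 6, which is L ⇒ W
2: moves to 4(W), 1(W), 3(W); every one is W ⇒ L
From 4, the L positions reachable in one move are: 6.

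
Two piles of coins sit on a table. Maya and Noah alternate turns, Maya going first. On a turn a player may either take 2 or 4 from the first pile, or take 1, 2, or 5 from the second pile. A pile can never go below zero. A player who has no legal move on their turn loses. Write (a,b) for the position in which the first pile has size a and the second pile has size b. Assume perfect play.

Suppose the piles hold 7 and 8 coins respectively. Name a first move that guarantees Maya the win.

Positions with no move are L. A position that does have a move is losing for the player to move precisely when every available move leads to a winning position for the opponent. Fill in the labels:
No move ever increases a pile, so every position that can arise here has a ≤ 7 and b ≤ 8; it is enough to label the cells with 0 ≤ a ≤ 7 and 0 ≤ b ≤ 8.
Every move lowers a or b (never raises either), so fill the grid row by row in increasing a, and left to right within a row: each cell's successors are then already labelled.
      b=0  b=1  b=2  b=3  b=4  b=5  b=6  b=7  b=8
a=0:    L    W    W    L    W    W    L    W    W
a=1:    L    W    W    L    W    W    L    W    W
a=2:    W    L    W    W    L    W    W    L    W
a=3:    W    L    W    W    L    W    W    L    W
a=4:    W    W    L    W    W    L    W    W    L
a=5:    W    W    L    W    W    L    W    W    L
a=6:    L    W    W    L    W    W    L    W    W
a=7:    L    W    W    L    W    W    L    W    W
Cells with no legal move (terminal, hence L): (0,0), (1,0).
The remaining L cells, each justified by listing all of its moves:
(0,3): only reaches (0,2)(W), (0,1)(W), all W → L
(0,6): only reaches (0,5)(W), (0,4)(W), (0,1)(W), all W → L
(1,3): only reaches (1,2)(W), (1,1)(W), all W → L
(1,6): only reaches (1,5)(W), (1,4)(W), (1,1)(W), all W → L
(2,1): only reaches (0,1)(W), (2,0)(W), all W → L
(2,4): only reaches (0,4)(W), (2,3)(W), (2,2)(W), all W → L
(2,7): only reaches (0,7)(W), (2,6)(W), (2,5)(W), (2,2)(W), all W → L
(3,1): only reaches (1,1)(W), (3,0)(W), all W → L
(3,4): only reaches (1,4)(W), (3,3)(W), (3,2)(W), all W → L
(3,7): only reaches (1,7)(W), (3,6)(W), (3,5)(W), (3,2)(W), all W → L
(4,2): only reaches (2,2)(W), (0,2)(W), (4,1)(W), (4,0)(W), all W → L
(4,5): only reaches (2,5)(W), (0,5)(W), (4,4)(W), (4,3)(W), (4,0)(W), all W → L
(4,8): only reaches (2,8)(W), (0,8)(W), (4,7)(W), (4,6)(W), (4,3)(W), all W → L
(5,2): only reaches (3,2)(W), (1,2)(W), (5,1)(W), (5,0)(W), all W → L
(5,5): only reaches (3,5)(W), (1,5)(W), (5,4)(W), (5,3)(W), (5,0)(W), all W → L
(5,8): only reaches (3,8)(W), (1,8)(W), (5,7)(W), (5,6)(W), (5,3)(W), all W → L
(6,0): only reaches (4,0)(W), (2,0)(W), all W → L
(6,3): only reaches (4,3)(W), (2,3)(W), (6,2)(W), (6,1)(W), all W → L
(6,6): only reaches (4,6)(W), (2,6)(W), (6,5)(W), (6,4)(W), (6,1)(W), all W → L
(7,0): only reaches (5,0)(W), (3,0)(W), all W → L
(7,3): only reaches (5,3)(W), (3,3)(W), (7,2)(W), (7,1)(W), all W → L
(7,6): only reaches (5,6)(W), (3,6)(W), (7,5)(W), (7,4)(W), (7,1)(W), all W → L
Every other cell has at least one move into one of the L cells above, so it is W.
From (7,8), the L positions reachable in one move are: (5,8), (7,6), (7,3). Any move reaching one of these is winning.

Move to (5,8).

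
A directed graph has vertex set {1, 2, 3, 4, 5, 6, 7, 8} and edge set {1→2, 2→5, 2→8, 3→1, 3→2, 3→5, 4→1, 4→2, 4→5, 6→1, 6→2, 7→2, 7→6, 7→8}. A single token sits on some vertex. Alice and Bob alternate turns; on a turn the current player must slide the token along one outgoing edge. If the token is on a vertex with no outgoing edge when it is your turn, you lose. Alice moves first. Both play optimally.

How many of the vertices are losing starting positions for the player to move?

3

Work bottom-up. With no move the player to move loses. Otherwise the position is W if at least one move leads to an L position for the opponent, and L if every move leads to a W.
Every edge goes from a vertex to one that appears earlier in the order 8, 5, 2, 1, 4, 6, 3, 7, so processing vertices in that order labels each vertex after all of its successors.
8: no outgoing edge → L
5: no outgoing edge → L
2: →5(L), so W
1: →2(W) only, which is W, so L
4: →1(L), so W
6: →1(L), so W
3: →1(L), so W
7: →8(L), so W
The L vertices are 1, 5, 8; that is 3 in all.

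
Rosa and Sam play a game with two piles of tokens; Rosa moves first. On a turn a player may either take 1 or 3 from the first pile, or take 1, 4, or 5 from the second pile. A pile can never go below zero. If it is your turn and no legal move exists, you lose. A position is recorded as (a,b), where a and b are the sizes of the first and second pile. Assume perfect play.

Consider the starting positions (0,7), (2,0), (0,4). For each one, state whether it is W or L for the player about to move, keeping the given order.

Build the W/L table. Terminal = L. A non-terminal position is W if it has a move to some L; otherwise it is L.
No move ever increases a pile, so every position that can arise here has a ≤ 2 and b ≤ 7; it is enough to label the cells with 0 ≤ a ≤ 2 and 0 ≤ b ≤ 7.
Every move lowers a or b (never raises either), so fill the grid row by row in increasing a, and left to right within a row: each cell's successors are then already labelled.
      b=0  b=1  b=2  b=3  b=4  b=5  b=6  b=7
a=0:    L    W    L    W    W    W    W    W
a=1:    W    L    W    L    W    W    W    W
a=2:    L    W    L    W    W    W    W    W
Cells with no legal move (terminal, hence L): (0,0).
The remaining L cells, each justified by listing all of its moves:
(0,2): the only move is to (0,1)(W), a W ⇒ L
(1,1): moves to (0,1)(W), (1,0)(W); every one is W ⇒ L
(1,3): moves to (0,3)(W), (1,2)(W); every one is W ⇒ L
(2,0): the only move is to (1,0)(W), a W ⇒ L
(2,2): moves to (1,2)(W), (2,1)(W); every one is W ⇒ L
Every other cell has at least one move into one of the L cells above, so it is W.
(0,7): the move to (0,2) reaches an L cell, so W
(2,0): one of the L cells justified above, so L
(0,4): the move to (0,0) reaches an L cell, so W

(0,7): W, (2,0): L, (0,4): W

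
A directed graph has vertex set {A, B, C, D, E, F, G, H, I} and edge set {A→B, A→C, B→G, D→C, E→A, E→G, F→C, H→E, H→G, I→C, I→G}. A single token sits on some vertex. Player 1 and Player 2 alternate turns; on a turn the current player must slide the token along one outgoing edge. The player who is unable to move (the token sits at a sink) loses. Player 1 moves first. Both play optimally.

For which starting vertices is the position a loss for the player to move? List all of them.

Positions with no move are L. A position that does have a move is losing for the player to move precisely when every available move leads to a winning position for the opponent. Fill in the labels:
Every edge goes from a vertex to one that appears earlier in the order G, C, B, I, A, D, F, E, H, so processing vertices in that order labels each vertex after all of its successors.
G: no outgoing edge → L
C: no outgoing edge → L
B: can move to G, which is L ⇒ W
I: can move to C, which is L ⇒ W
A: can move to C, which is L ⇒ W
D: can move to C, which is L ⇒ W
F: can move to C, which is L ⇒ W
E: can move to G, which is L ⇒ W
H: can move to G, which is L ⇒ W
The losing starting vertices are exactly the entries labelled L in this table (2 of them).

C, G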